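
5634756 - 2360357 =3274399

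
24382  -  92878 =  - 68496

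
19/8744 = 19/8744 = 0.00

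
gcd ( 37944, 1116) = 1116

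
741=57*13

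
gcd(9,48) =3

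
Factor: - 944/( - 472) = 2^1 = 2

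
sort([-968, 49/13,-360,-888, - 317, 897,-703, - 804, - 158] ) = [  -  968, -888, - 804, - 703,  -  360, - 317, - 158,49/13,897] 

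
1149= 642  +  507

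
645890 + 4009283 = 4655173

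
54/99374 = 27/49687 = 0.00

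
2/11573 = 2/11573 = 0.00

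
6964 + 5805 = 12769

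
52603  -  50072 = 2531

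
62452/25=2498 + 2/25 = 2498.08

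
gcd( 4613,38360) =7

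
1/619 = 1/619 = 0.00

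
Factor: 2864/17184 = 1/6 = 2^( - 1)*3^( - 1)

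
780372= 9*86708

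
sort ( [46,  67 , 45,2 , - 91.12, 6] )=[ - 91.12,2, 6,45, 46,67]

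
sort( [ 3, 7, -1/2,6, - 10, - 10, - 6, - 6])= [ - 10, - 10,  -  6,  -  6, - 1/2,3,6 , 7 ] 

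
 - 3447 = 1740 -5187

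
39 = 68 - 29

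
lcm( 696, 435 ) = 3480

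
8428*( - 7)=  - 58996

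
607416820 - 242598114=364818706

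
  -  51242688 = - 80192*639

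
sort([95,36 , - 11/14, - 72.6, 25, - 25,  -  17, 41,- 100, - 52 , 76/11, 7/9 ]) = [ - 100,-72.6, - 52 ,- 25,-17,-11/14, 7/9,76/11,  25,36 , 41, 95 ] 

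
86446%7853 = 63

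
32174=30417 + 1757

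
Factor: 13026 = 2^1  *  3^1*13^1*167^1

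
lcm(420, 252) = 1260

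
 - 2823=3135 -5958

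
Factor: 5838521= 13^1*449117^1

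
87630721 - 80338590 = 7292131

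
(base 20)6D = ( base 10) 133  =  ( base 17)7e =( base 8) 205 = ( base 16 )85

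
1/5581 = 1/5581 = 0.00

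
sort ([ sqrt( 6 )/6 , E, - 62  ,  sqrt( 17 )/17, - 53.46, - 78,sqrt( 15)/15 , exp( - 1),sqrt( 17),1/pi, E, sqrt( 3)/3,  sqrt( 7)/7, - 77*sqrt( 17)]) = [-77*sqrt( 17), - 78 , - 62, - 53.46 , sqrt( 17)/17, sqrt( 15 )/15,1/pi, exp( -1),sqrt ( 7 )/7, sqrt (6 ) /6,sqrt( 3)/3 , E, E, sqrt( 17) ] 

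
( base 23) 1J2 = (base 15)448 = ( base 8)1710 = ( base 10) 968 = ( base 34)SG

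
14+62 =76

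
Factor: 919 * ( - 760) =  - 698440 = - 2^3*5^1*19^1 *919^1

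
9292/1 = 9292  =  9292.00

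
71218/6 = 35609/3 =11869.67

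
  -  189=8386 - 8575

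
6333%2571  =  1191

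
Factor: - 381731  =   - 7^1* 23^1*2371^1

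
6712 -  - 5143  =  11855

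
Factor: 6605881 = 29^1*227789^1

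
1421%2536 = 1421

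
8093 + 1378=9471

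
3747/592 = 3747/592 = 6.33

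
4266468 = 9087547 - 4821079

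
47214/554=85 +62/277 = 85.22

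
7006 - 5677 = 1329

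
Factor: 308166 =2^1*3^1*51361^1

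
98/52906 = 7/3779 = 0.00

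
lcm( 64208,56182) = 449456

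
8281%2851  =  2579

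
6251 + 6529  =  12780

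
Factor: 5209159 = 127^1*41017^1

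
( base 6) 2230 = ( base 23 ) mg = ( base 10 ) 522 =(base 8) 1012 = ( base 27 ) J9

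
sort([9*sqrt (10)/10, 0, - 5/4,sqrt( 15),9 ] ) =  [-5/4, 0,9*sqrt( 10)/10,sqrt(15),9]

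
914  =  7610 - 6696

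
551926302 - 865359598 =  - 313433296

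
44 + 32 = 76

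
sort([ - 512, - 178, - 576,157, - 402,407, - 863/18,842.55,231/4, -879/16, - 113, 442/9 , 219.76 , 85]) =[  -  576, - 512, - 402, -178, - 113, - 879/16,-863/18,442/9,231/4,85,157, 219.76,407, 842.55] 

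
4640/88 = 52 + 8/11= 52.73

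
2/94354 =1/47177= 0.00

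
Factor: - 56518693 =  - 7^1*11^1*17^1*43177^1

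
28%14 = 0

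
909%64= 13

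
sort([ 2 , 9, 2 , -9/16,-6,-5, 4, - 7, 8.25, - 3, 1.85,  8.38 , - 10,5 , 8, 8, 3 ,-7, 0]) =[-10,-7, - 7, - 6,-5,-3,  -  9/16, 0, 1.85, 2, 2,3,4,5  ,  8 , 8 , 8.25,8.38 , 9]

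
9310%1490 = 370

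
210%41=5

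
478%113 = 26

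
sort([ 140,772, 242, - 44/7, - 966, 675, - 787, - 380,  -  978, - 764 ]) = [ - 978,-966,  -  787, - 764,- 380, - 44/7, 140, 242, 675, 772 ] 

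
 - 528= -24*22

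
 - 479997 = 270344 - 750341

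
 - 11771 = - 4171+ - 7600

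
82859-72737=10122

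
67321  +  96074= 163395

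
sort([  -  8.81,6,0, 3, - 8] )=[ - 8.81, - 8,0,3, 6 ] 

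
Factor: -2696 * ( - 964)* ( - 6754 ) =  - 2^6 * 11^1*241^1*307^1*337^1 = -17553267776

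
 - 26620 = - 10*2662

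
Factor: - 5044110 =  - 2^1 * 3^1*5^1*383^1 *439^1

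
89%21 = 5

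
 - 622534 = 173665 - 796199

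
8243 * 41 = 337963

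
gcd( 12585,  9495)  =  15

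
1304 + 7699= 9003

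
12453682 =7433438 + 5020244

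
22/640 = 11/320 =0.03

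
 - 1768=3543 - 5311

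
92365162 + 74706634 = 167071796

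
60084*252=15141168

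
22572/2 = 11286 = 11286.00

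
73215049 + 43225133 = 116440182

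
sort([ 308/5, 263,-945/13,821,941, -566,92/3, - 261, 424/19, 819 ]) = [-566 ,-261,  -  945/13, 424/19, 92/3,308/5 , 263 , 819, 821 , 941]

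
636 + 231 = 867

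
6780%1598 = 388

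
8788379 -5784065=3004314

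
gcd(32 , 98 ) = 2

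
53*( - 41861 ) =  - 2218633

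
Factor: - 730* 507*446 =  - 165069060=-  2^2*3^1*5^1*13^2*73^1*223^1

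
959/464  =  2 + 31/464=   2.07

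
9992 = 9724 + 268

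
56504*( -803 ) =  - 45372712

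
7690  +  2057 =9747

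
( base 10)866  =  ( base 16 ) 362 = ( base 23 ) 1EF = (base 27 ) 152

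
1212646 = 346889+865757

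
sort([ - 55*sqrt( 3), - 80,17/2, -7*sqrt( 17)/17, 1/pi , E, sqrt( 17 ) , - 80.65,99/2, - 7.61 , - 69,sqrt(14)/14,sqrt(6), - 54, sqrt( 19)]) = [ - 55*sqrt( 3), - 80.65, - 80,  -  69, - 54, - 7.61, - 7*sqrt(17) /17,sqrt( 14)/14, 1/pi,sqrt( 6 ), E,sqrt( 17), sqrt( 19 ),17/2, 99/2]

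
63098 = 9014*7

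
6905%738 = 263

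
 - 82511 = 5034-87545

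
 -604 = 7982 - 8586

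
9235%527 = 276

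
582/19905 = 194/6635  =  0.03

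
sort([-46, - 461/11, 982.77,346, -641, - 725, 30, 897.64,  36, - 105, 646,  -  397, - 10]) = [  -  725, - 641, - 397 ,  -  105, - 46,-461/11, - 10, 30,36 , 346, 646,897.64, 982.77 ]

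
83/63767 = 83/63767 = 0.00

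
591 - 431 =160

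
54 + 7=61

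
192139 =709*271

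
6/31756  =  3/15878 = 0.00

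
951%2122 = 951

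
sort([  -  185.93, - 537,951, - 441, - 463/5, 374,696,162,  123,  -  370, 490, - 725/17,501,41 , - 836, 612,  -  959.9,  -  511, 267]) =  [  -  959.9, - 836,  -  537,-511,  -  441, -370,-185.93,- 463/5,  -  725/17, 41, 123, 162 , 267, 374, 490,501,612, 696, 951 ]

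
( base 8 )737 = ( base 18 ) 18b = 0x1DF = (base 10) 479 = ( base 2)111011111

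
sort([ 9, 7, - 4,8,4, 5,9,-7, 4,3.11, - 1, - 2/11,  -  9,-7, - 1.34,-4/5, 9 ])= [ - 9,-7, - 7,-4,-1.34, - 1,  -  4/5,  -  2/11, 3.11 , 4, 4,5,7 , 8, 9,9,9 ]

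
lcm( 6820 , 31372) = 156860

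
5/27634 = 5/27634=0.00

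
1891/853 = 1891/853 = 2.22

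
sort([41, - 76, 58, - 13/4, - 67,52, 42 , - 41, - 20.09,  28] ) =[  -  76,-67,-41  ,-20.09,-13/4,28, 41,  42,  52,58] 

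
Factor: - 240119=-11^1*83^1*263^1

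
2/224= 1/112 = 0.01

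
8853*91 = 805623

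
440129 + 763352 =1203481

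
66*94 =6204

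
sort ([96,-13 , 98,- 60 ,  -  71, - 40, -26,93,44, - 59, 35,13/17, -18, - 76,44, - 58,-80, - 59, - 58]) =[ - 80,-76 , -71,-60,-59, - 59,-58,  -  58, - 40, - 26, - 18, - 13, 13/17 , 35,44 , 44, 93, 96,  98 ] 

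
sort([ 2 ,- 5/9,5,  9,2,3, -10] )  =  [ - 10, -5/9, 2, 2, 3,  5,9]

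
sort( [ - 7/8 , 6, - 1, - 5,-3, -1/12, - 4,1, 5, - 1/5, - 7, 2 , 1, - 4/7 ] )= [-7, - 5,-4, - 3, - 1, - 7/8 ,-4/7, - 1/5, - 1/12 , 1, 1, 2, 5,6 ]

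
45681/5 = 45681/5=9136.20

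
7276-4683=2593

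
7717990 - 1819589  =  5898401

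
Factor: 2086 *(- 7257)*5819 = - 88088615538  =  - 2^1*3^1*7^1*11^1*23^2*41^1*59^1*149^1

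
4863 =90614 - 85751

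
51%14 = 9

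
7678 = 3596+4082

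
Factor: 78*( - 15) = - 1170 = - 2^1*3^2 * 5^1*13^1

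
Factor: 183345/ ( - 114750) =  - 719/450 = - 2^( - 1 ) * 3^(- 2)*5^( - 2 )*719^1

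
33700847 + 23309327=57010174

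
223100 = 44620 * 5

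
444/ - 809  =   - 444/809=- 0.55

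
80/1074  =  40/537 =0.07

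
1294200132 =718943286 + 575256846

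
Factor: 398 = 2^1*199^1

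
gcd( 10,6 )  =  2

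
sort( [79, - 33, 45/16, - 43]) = [- 43, - 33,45/16,79]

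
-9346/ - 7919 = 9346/7919 = 1.18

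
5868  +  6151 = 12019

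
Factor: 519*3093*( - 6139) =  - 9854734113 = -3^2*7^1*173^1*877^1 * 1031^1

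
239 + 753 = 992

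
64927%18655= 8962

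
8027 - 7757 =270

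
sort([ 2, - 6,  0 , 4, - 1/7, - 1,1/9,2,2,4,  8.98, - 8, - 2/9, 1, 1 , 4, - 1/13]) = [  -  8, - 6, - 1,  -  2/9, - 1/7, - 1/13 , 0,1/9,1,1, 2,2, 2,4,4, 4, 8.98 ]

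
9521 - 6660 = 2861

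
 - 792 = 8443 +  - 9235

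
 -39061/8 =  - 39061/8 = - 4882.62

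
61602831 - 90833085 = -29230254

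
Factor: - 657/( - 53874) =1/82 = 2^( - 1) *41^(  -  1)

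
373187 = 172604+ 200583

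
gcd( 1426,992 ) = 62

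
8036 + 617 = 8653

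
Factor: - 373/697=-17^(  -  1)*41^ ( - 1)*373^1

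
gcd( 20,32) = 4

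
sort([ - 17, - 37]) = [ - 37, - 17 ]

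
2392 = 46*52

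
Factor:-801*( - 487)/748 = 2^( - 2 )*3^2*11^( - 1)*17^(  -  1 )*89^1*487^1  =  390087/748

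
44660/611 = 73 + 57/611 = 73.09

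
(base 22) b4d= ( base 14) 1D97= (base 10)5425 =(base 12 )3181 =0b1010100110001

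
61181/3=20393 + 2/3 = 20393.67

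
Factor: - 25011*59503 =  - 1488229533 = - 3^2 * 7^1 * 157^1*379^1*397^1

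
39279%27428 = 11851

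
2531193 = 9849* 257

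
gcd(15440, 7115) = 5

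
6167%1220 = 67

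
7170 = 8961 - 1791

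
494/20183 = 494/20183 = 0.02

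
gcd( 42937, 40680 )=1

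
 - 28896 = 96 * ( - 301) 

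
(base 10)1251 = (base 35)10Q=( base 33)14U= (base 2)10011100011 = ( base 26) 1M3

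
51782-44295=7487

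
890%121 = 43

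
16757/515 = 16757/515 = 32.54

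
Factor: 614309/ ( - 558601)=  - 23^( - 1 )* 149^( - 1 )*163^( - 1 ) * 241^1 * 2549^1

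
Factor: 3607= 3607^1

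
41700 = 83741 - 42041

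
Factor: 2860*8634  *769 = 2^3*3^1*5^1*11^1*13^1 *769^1*1439^1 = 18989101560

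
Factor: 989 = 23^1*43^1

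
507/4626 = 169/1542 = 0.11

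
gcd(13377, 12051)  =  39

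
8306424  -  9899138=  - 1592714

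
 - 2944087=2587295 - 5531382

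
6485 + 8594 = 15079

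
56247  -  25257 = 30990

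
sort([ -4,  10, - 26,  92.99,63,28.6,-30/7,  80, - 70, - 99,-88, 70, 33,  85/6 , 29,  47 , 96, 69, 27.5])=[ -99,-88, - 70, - 26, - 30/7,-4, 10, 85/6, 27.5,28.6,  29, 33,47, 63, 69, 70,  80, 92.99,  96 ] 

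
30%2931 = 30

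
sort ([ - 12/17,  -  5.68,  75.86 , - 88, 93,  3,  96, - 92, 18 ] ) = [ - 92 , - 88, - 5.68, - 12/17, 3, 18, 75.86, 93 , 96] 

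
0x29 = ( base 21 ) 1K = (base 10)41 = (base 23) 1i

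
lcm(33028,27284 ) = 627532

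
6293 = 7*899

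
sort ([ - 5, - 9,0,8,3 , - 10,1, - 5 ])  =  [ - 10, - 9, - 5, - 5,0,  1 , 3,8] 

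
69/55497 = 23/18499 = 0.00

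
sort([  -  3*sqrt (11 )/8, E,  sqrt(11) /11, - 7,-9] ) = [  -  9 , - 7,  -  3*sqrt ( 11) /8,sqrt ( 11)/11,E]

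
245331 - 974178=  - 728847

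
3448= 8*431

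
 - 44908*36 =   -  1616688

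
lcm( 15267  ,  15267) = 15267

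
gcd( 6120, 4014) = 18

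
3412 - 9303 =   -  5891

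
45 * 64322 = 2894490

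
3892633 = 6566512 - 2673879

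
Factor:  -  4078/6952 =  - 2039/3476 = - 2^( - 2)*11^( - 1)*79^( - 1)*2039^1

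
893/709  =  1+184/709= 1.26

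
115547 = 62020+53527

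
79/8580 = 79/8580 = 0.01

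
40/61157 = 40/61157 = 0.00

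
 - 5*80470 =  - 402350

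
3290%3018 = 272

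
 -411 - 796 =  - 1207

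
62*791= 49042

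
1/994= 1/994= 0.00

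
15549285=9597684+5951601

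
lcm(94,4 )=188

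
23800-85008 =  - 61208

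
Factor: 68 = 2^2*17^1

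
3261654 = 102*31977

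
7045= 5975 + 1070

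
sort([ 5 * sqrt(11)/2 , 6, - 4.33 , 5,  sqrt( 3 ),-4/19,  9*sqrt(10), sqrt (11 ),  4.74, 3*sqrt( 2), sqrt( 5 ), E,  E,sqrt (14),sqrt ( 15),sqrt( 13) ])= [-4.33,-4/19, sqrt ( 3 ),sqrt( 5), E,E,  sqrt( 11 ) , sqrt ( 13 ),sqrt( 14), sqrt(15),3* sqrt( 2), 4.74,5, 6, 5*sqrt( 11 )/2,9 * sqrt(10)] 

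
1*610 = 610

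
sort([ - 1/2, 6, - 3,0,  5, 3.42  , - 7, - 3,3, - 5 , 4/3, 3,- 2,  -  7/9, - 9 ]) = [  -  9, - 7,  -  5, - 3, - 3, - 2, - 7/9,-1/2, 0,4/3,3,3, 3.42,5, 6]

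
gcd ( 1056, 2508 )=132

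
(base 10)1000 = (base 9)1331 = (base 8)1750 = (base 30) 13a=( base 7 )2626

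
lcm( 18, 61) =1098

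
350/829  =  350/829 = 0.42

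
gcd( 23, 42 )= 1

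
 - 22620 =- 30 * 754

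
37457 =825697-788240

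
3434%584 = 514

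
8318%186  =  134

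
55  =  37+18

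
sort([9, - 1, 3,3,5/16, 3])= [ - 1, 5/16, 3 , 3, 3,9]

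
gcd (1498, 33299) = 7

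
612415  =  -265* ( - 2311)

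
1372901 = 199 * 6899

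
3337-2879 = 458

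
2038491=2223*917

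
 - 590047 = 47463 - 637510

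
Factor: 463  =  463^1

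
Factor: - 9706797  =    -  3^4*293^1 * 409^1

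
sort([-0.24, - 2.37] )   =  [ - 2.37, - 0.24]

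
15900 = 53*300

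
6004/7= 6004/7  =  857.71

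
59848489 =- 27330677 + 87179166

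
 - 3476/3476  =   - 1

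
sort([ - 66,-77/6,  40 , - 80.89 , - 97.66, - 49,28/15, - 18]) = [-97.66 , -80.89 , - 66 , - 49, - 18 , - 77/6,28/15 , 40]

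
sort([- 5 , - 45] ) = [  -  45, - 5 ] 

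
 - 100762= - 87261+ - 13501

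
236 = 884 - 648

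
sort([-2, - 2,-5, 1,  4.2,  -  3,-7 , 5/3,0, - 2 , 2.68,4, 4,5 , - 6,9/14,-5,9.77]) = [ - 7, - 6,- 5, - 5,-3, - 2,- 2, - 2 , 0, 9/14,1,5/3,2.68,4,4, 4.2,5,9.77]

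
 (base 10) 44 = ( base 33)1b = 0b101100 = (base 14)32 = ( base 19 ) 26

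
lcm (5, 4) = 20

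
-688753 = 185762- 874515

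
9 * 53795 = 484155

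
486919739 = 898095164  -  411175425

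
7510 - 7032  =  478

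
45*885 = 39825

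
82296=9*9144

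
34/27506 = 1/809 = 0.00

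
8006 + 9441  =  17447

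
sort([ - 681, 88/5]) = [-681, 88/5]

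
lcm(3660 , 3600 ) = 219600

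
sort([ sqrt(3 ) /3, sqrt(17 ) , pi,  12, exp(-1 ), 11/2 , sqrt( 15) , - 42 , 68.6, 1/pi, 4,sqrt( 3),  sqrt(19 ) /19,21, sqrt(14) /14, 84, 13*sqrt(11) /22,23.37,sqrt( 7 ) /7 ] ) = [ - 42, sqrt( 19 ) /19, sqrt(14 )/14,1/pi, exp(  -  1 ), sqrt( 7)/7,  sqrt( 3 ) /3,sqrt( 3 ),13 *sqrt( 11)/22,pi,sqrt( 15 ) , 4,sqrt(17), 11/2, 12, 21,23.37, 68.6, 84]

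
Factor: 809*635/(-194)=- 513715/194= - 2^(-1)*5^1*97^(- 1 )*127^1 * 809^1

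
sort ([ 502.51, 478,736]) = [478,  502.51, 736 ] 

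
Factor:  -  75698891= - 75698891^1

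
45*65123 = 2930535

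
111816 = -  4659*( - 24 )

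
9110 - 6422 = 2688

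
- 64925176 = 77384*( - 839)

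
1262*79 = 99698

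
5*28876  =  144380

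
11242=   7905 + 3337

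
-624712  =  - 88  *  7099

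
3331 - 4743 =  - 1412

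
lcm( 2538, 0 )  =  0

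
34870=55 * 634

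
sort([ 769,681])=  [ 681, 769 ] 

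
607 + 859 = 1466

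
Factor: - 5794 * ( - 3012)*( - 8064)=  - 2^10*3^3*7^1*251^1*2897^1 = - 140729121792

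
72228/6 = 12038 = 12038.00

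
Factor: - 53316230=- 2^1 * 5^1*11^2*139^1*317^1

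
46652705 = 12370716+34281989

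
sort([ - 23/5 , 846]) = [ - 23/5, 846 ] 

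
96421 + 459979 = 556400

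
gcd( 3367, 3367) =3367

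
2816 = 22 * 128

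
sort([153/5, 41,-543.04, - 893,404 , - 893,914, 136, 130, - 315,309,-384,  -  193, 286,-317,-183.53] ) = [ - 893 ,-893,-543.04,  -  384, - 317, - 315, - 193,  -  183.53, 153/5, 41, 130, 136,286 , 309, 404 , 914 ]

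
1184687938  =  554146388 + 630541550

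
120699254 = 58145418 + 62553836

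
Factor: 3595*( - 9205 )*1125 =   -  3^2 * 5^5*7^1*263^1*719^1 = - 37228471875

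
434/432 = 217/216 = 1.00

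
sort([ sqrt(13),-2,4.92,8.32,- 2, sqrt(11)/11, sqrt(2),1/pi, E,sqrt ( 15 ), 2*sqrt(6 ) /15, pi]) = [-2 , - 2, sqrt(11) /11 , 1/pi , 2*sqrt( 6)/15, sqrt( 2),E,pi,  sqrt(13), sqrt( 15), 4.92,8.32]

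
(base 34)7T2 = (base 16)2378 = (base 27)CC8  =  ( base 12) 5308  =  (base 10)9080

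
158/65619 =158/65619 = 0.00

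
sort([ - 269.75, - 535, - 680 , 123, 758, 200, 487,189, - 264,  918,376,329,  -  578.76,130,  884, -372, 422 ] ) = [ - 680, - 578.76 , -535, - 372, - 269.75, - 264,123 , 130, 189,200, 329, 376,422,487, 758, 884,  918]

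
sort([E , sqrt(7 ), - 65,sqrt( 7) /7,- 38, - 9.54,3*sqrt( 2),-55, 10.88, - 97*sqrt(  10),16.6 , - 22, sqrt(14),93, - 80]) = [ - 97*sqrt( 10 ), - 80, - 65,-55, - 38,- 22, - 9.54,sqrt( 7)/7,sqrt( 7 ), E,sqrt ( 14 ),3*sqrt( 2),10.88,16.6,93 ] 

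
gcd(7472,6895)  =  1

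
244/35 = 6 + 34/35 = 6.97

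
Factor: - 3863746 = -2^1*941^1*2053^1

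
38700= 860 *45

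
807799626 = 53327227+754472399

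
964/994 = 482/497 = 0.97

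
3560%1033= 461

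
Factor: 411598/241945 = 2^1*5^( - 1)*83^(-1)*353^1 = 706/415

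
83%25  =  8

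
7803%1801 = 599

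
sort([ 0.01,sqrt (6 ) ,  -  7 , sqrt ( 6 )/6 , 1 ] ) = [ - 7,0.01, sqrt(6) /6,  1, sqrt(6)]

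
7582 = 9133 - 1551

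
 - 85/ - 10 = 8+1/2 = 8.50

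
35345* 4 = 141380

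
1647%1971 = 1647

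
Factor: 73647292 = 2^2*3163^1*5821^1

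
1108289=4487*247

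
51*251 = 12801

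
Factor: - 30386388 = - 2^2*3^1*2532199^1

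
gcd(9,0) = 9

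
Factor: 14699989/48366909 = 3^( - 3) * 37^1*317^( - 1 )* 5651^( - 1 )*397297^1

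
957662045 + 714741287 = 1672403332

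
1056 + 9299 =10355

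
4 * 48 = 192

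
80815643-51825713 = 28989930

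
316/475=316/475=0.67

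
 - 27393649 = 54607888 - 82001537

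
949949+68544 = 1018493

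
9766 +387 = 10153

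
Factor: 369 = 3^2 * 41^1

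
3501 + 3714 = 7215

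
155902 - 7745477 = - 7589575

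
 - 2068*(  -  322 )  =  665896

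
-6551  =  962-7513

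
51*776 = 39576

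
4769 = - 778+5547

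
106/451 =106/451= 0.24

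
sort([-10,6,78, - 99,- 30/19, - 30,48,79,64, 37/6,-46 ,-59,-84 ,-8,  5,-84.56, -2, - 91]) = [ - 99,-91, - 84.56, - 84, - 59,  -  46, - 30 ,-10,  -  8 , - 2,-30/19, 5,6,37/6, 48 , 64, 78,79] 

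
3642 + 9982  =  13624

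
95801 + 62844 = 158645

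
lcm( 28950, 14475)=28950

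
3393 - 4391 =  - 998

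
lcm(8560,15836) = 316720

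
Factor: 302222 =2^1 * 137^1* 1103^1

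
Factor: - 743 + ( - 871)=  - 1614= - 2^1*3^1*269^1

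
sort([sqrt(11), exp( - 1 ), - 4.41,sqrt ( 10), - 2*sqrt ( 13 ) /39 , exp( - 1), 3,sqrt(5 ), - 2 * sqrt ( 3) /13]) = [ - 4.41, - 2 *sqrt( 3)/13 ,-2 * sqrt( 13)/39, exp( - 1 ), exp( - 1),sqrt( 5), 3, sqrt ( 10 ), sqrt( 11) ] 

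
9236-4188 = 5048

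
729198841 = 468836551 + 260362290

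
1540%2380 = 1540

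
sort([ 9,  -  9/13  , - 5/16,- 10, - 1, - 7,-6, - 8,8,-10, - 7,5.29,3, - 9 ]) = [ - 10, - 10, - 9,-8, - 7, - 7,-6, - 1, - 9/13, - 5/16,3,  5.29,8, 9 ] 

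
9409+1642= 11051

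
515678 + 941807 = 1457485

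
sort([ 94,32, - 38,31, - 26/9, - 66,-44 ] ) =[-66 , - 44,-38,-26/9,31,32,94]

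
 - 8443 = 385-8828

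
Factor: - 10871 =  - 7^1 *1553^1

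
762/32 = 23 + 13/16 =23.81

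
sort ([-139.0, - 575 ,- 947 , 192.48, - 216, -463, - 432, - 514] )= [-947, - 575,-514, - 463, -432, - 216, - 139.0, 192.48]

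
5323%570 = 193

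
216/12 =18=18.00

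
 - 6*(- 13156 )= 78936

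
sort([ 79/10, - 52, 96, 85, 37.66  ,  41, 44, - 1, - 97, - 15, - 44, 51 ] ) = [ - 97, - 52,-44,  -  15, - 1, 79/10,  37.66, 41, 44, 51, 85, 96]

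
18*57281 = 1031058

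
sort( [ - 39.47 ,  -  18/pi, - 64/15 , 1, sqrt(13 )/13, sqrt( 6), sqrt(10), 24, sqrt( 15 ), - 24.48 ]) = [-39.47, - 24.48, - 18/pi,-64/15, sqrt(13)/13,1, sqrt( 6), sqrt(10 ), sqrt (15 ),24]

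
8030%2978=2074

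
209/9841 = 209/9841 = 0.02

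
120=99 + 21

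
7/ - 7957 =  - 1+7950/7957 = - 0.00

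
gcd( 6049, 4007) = 1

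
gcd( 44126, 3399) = 1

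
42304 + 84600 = 126904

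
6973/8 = 871  +  5/8 = 871.62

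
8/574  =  4/287 = 0.01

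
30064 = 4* 7516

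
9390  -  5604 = 3786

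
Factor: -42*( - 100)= 4200= 2^3 * 3^1 * 5^2 * 7^1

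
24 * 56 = 1344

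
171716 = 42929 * 4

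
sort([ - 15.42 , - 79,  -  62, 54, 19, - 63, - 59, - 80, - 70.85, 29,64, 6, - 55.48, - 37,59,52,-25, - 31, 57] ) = [ - 80, - 79, - 70.85, - 63, - 62, - 59, -55.48, - 37,-31, - 25,  -  15.42,6, 19, 29, 52, 54,  57,59,64 ]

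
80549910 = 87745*918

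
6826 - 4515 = 2311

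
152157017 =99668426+52488591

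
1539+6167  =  7706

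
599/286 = 599/286 = 2.09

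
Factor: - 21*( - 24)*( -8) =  - 2^6*3^2*7^1 = - 4032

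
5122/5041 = 5122/5041 = 1.02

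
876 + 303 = 1179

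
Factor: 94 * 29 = 2726 = 2^1*29^1 * 47^1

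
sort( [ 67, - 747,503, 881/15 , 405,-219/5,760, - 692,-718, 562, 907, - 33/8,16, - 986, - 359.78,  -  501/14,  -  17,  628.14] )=[ - 986 , - 747,  -  718, - 692,-359.78 ,-219/5 , - 501/14,-17,  -  33/8,16,881/15, 67,405, 503,562,628.14,  760 , 907] 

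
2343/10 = 2343/10=234.30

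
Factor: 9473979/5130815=3^1*5^ ( - 1)*71^( - 1) *97^( - 1 ) * 149^( - 1)  *3157993^1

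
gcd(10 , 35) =5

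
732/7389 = 244/2463  =  0.10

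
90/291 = 30/97=0.31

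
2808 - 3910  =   - 1102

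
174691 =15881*11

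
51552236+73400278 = 124952514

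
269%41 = 23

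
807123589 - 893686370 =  - 86562781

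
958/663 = 958/663 = 1.44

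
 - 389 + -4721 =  - 5110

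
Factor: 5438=2^1*2719^1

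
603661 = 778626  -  174965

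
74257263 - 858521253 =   -  784263990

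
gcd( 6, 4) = 2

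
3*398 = 1194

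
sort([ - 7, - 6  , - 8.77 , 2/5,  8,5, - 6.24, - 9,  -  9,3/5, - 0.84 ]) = [-9, - 9, - 8.77,-7, - 6.24,-6, - 0.84, 2/5,3/5 , 5, 8 ]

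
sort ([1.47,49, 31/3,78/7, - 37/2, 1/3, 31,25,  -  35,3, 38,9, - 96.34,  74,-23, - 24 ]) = [ - 96.34, - 35, - 24, - 23,-37/2,1/3,1.47,  3,9,31/3,78/7, 25,31,38,49, 74]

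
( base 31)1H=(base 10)48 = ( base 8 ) 60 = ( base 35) 1D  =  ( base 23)22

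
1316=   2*658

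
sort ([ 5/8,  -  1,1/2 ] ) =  [ - 1,1/2,5/8]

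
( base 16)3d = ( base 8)75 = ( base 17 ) 3A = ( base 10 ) 61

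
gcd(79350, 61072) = 2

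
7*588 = 4116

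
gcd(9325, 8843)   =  1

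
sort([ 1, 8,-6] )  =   [ - 6, 1, 8]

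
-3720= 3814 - 7534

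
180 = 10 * 18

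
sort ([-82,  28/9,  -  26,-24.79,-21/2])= [-82,  -  26,-24.79,  -  21/2, 28/9]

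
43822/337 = 130+12/337 = 130.04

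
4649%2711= 1938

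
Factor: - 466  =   - 2^1*233^1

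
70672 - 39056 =31616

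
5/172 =5/172 = 0.03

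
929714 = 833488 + 96226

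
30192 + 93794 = 123986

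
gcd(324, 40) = 4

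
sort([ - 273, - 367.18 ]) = [-367.18, - 273]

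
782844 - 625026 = 157818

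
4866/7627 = 4866/7627 = 0.64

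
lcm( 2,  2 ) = 2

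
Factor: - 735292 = -2^2 * 183823^1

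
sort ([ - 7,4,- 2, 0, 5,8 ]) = [ - 7, - 2  ,  0, 4, 5, 8] 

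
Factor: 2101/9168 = 2^( - 4)*3^(-1 )*11^1 = 11/48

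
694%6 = 4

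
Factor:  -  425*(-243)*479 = 3^5*5^2*17^1*479^1=49468725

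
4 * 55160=220640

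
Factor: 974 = 2^1*487^1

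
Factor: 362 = 2^1*181^1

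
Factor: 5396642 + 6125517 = 11522159 = 11^1* 1047469^1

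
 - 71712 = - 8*8964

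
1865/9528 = 1865/9528 = 0.20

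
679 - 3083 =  - 2404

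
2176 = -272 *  ( - 8) 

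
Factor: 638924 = 2^2*11^1*13^1 * 1117^1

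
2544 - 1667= 877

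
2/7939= 2/7939 = 0.00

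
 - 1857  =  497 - 2354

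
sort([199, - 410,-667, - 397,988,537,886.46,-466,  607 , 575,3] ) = [-667, - 466, - 410,-397,  3, 199, 537, 575 , 607, 886.46, 988]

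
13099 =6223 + 6876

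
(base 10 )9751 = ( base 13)4591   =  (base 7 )40300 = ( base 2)10011000010111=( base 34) 8ER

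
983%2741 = 983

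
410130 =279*1470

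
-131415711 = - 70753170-60662541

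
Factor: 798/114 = 7^1  =  7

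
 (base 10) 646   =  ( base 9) 787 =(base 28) n2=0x286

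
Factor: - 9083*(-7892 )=2^2 *31^1*293^1*1973^1 = 71683036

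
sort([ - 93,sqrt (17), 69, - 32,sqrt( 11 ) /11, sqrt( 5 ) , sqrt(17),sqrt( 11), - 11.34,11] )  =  [ - 93, - 32, - 11.34,sqrt(11 )/11,sqrt ( 5 ),sqrt(11),sqrt( 17), sqrt( 17 ),11 , 69]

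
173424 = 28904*6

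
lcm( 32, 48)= 96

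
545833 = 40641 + 505192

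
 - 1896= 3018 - 4914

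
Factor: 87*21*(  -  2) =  - 3654 = -2^1*3^2 *7^1*29^1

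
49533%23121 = 3291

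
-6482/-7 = 926/1= 926.00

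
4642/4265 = 1 + 377/4265= 1.09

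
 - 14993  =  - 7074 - 7919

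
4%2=0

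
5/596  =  5/596  =  0.01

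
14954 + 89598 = 104552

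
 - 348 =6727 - 7075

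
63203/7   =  9029 =9029.00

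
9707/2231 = 9707/2231  =  4.35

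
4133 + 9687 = 13820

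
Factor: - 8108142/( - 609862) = 4054071/304931 = 3^1*7^1*11^(-1)*19^( - 1 )*1459^( - 1)*193051^1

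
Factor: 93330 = 2^1*3^2*5^1* 17^1*61^1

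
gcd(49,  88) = 1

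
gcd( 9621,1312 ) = 1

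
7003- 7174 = -171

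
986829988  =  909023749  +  77806239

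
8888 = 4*2222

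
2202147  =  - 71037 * (-31)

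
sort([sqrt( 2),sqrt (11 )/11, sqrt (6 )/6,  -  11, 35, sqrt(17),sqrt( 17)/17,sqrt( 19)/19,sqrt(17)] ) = [ - 11,sqrt( 19)/19, sqrt( 17)/17,sqrt( 11 )/11,sqrt( 6) /6,sqrt( 2 ), sqrt(17 ),sqrt( 17), 35 ] 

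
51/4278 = 17/1426 = 0.01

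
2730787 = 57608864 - 54878077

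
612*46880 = 28690560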